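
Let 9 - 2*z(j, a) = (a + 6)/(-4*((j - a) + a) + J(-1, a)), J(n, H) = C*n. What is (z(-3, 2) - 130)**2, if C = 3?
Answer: 5139289/324 ≈ 15862.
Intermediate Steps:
J(n, H) = 3*n
z(j, a) = 9/2 - (6 + a)/(2*(-3 - 4*j)) (z(j, a) = 9/2 - (a + 6)/(2*(-4*((j - a) + a) + 3*(-1))) = 9/2 - (6 + a)/(2*(-4*j - 3)) = 9/2 - (6 + a)/(2*(-3 - 4*j)))
(z(-3, 2) - 130)**2 = ((33 + 2 + 36*(-3))/(2*(3 + 4*(-3))) - 130)**2 = ((33 + 2 - 108)/(2*(3 - 12)) - 130)**2 = ((1/2)*(-73)/(-9) - 130)**2 = ((1/2)*(-1/9)*(-73) - 130)**2 = (73/18 - 130)**2 = (-2267/18)**2 = 5139289/324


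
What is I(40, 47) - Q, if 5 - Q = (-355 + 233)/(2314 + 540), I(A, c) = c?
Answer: 59873/1427 ≈ 41.957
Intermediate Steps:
Q = 7196/1427 (Q = 5 - (-355 + 233)/(2314 + 540) = 5 - (-122)/2854 = 5 - 1*(-61/1427) = 5 + 61/1427 = 7196/1427 ≈ 5.0427)
I(40, 47) - Q = 47 - 1*7196/1427 = 47 - 7196/1427 = 59873/1427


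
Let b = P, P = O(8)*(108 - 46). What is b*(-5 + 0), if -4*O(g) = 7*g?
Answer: 4340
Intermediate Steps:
O(g) = -7*g/4
P = -868 (P = (-7/4*8)*(108 - 46) = -14*62 = -868)
b = -868
b*(-5 + 0) = -868*(-5 + 0) = -868*(-5) = 4340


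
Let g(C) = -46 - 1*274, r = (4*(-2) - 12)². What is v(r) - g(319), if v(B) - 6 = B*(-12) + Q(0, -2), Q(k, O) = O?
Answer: -4476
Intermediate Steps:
r = 400 (r = (-8 - 12)² = (-20)² = 400)
g(C) = -320 (g(C) = -46 - 274 = -320)
v(B) = 4 - 12*B (v(B) = 6 + (B*(-12) - 2) = 6 + (-12*B - 2) = 6 + (-2 - 12*B) = 4 - 12*B)
v(r) - g(319) = (4 - 12*400) - 1*(-320) = (4 - 4800) + 320 = -4796 + 320 = -4476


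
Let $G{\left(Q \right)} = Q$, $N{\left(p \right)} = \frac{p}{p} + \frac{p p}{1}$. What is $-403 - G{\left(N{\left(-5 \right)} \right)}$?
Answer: $-429$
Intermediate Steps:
$N{\left(p \right)} = 1 + p^{2}$ ($N{\left(p \right)} = 1 + p^{2} \cdot 1 = 1 + p^{2}$)
$-403 - G{\left(N{\left(-5 \right)} \right)} = -403 - \left(1 + \left(-5\right)^{2}\right) = -403 - \left(1 + 25\right) = -403 - 26 = -429$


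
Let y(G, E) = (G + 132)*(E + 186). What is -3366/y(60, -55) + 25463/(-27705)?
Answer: -122283401/116139360 ≈ -1.0529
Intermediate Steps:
y(G, E) = (132 + G)*(186 + E)
-3366/y(60, -55) + 25463/(-27705) = -3366/(24552 + 132*(-55) + 186*60 - 55*60) + 25463/(-27705) = -3366/(24552 - 7260 + 11160 - 3300) + 25463*(-1/27705) = -3366/25152 - 25463/27705 = -3366*1/25152 - 25463/27705 = -561/4192 - 25463/27705 = -122283401/116139360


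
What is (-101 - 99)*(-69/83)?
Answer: 13800/83 ≈ 166.27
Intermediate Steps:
(-101 - 99)*(-69/83) = -(-13800)/83 = -200*(-69/83) = 13800/83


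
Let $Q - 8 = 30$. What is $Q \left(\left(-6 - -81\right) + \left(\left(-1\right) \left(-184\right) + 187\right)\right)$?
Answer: $16948$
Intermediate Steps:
$Q = 38$ ($Q = 8 + 30 = 38$)
$Q \left(\left(-6 - -81\right) + \left(\left(-1\right) \left(-184\right) + 187\right)\right) = 38 \left(\left(-6 - -81\right) + \left(\left(-1\right) \left(-184\right) + 187\right)\right) = 38 \left(\left(-6 + 81\right) + \left(184 + 187\right)\right) = 38 \left(75 + 371\right) = 38 \cdot 446 = 16948$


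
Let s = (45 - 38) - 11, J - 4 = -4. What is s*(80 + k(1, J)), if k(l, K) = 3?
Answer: -332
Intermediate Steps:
J = 0 (J = 4 - 4 = 0)
s = -4 (s = 7 - 11 = -4)
s*(80 + k(1, J)) = -4*(80 + 3) = -4*83 = -332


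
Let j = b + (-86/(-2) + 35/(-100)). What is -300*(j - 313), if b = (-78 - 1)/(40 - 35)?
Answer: 85845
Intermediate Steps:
b = -79/5 ≈ -15.800
j = 537/20 (j = -79/5 + (-86/(-2) + 35/(-100)) = -79/5 + (-86*(-½) + 35*(-1/100)) = -79/5 + (43 - 7/20) = -79/5 + 853/20 = 537/20 ≈ 26.850)
-300*(j - 313) = -300*(537/20 - 313) = -300*(-5723/20) = 85845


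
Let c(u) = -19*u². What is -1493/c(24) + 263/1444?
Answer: 66239/207936 ≈ 0.31855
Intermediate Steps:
-1493/c(24) + 263/1444 = -1493/((-19*24²)) + 263/1444 = -1493/((-19*576)) + 263*(1/1444) = -1493/(-10944) + 263/1444 = -1493*(-1/10944) + 263/1444 = 1493/10944 + 263/1444 = 66239/207936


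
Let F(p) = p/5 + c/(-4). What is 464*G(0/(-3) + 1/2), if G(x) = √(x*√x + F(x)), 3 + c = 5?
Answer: 232*√(-40 + 25*√2)/5 ≈ 99.999*I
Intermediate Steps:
c = 2 (c = -3 + 5 = 2)
F(p) = -½ + p/5 (F(p) = p/5 + 2/(-4) = p*(⅕) + 2*(-¼) = p/5 - ½ = -½ + p/5)
G(x) = √(-½ + x^(3/2) + x/5) (G(x) = √(x*√x + (-½ + x/5)) = √(x^(3/2) + (-½ + x/5)) = √(-½ + x^(3/2) + x/5))
464*G(0/(-3) + 1/2) = 464*(√(-50 + 20*(0/(-3) + 1/2) + 100*(0/(-3) + 1/2)^(3/2))/10) = 464*(√(-50 + 20*(0*(-⅓) + 1*(½)) + 100*(0*(-⅓) + 1*(½))^(3/2))/10) = 464*(√(-50 + 20*(0 + ½) + 100*(0 + ½)^(3/2))/10) = 464*(√(-50 + 20*(½) + 100*(½)^(3/2))/10) = 464*(√(-50 + 10 + 100*(√2/4))/10) = 464*(√(-50 + 10 + 25*√2)/10) = 464*(√(-40 + 25*√2)/10) = 232*√(-40 + 25*√2)/5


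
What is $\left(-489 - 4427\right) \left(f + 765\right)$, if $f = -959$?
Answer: $953704$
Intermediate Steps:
$\left(-489 - 4427\right) \left(f + 765\right) = \left(-489 - 4427\right) \left(-959 + 765\right) = \left(-4916\right) \left(-194\right) = 953704$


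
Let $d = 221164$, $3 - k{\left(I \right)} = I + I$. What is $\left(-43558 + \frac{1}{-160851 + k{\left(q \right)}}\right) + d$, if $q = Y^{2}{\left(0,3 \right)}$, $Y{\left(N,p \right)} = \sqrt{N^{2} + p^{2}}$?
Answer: $\frac{28570766795}{160866} \approx 1.7761 \cdot 10^{5}$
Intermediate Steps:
$q = 9$ ($q = \left(\sqrt{0^{2} + 3^{2}}\right)^{2} = \left(\sqrt{0 + 9}\right)^{2} = \left(\sqrt{9}\right)^{2} = 3^{2} = 9$)
$k{\left(I \right)} = 3 - 2 I$ ($k{\left(I \right)} = 3 - \left(I + I\right) = 3 - 2 I$)
$\left(-43558 + \frac{1}{-160851 + k{\left(q \right)}}\right) + d = \left(-43558 + \frac{1}{-160851 + \left(3 - 18\right)}\right) + 221164 = \left(-43558 + \frac{1}{-160851 - 15}\right) + 221164 = \left(-43558 + \frac{1}{-160866}\right) + 221164 = \left(-43558 - \frac{1}{160866}\right) + 221164 = - \frac{7007001229}{160866} + 221164 = \frac{28570766795}{160866}$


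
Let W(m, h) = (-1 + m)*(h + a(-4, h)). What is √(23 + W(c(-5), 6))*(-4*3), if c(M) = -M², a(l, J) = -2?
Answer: -108*I ≈ -108.0*I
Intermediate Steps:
W(m, h) = (-1 + m)*(-2 + h) (W(m, h) = (-1 + m)*(h - 2) = (-1 + m)*(-2 + h))
√(23 + W(c(-5), 6))*(-4*3) = √(23 + (2 - 1*6 - (-2)*(-5)² + 6*(-1*(-5)²)))*(-4*3) = √(23 + (2 - 6 - (-2)*25 + 6*(-1*25)))*(-12) = √(23 + (2 - 6 - 2*(-25) + 6*(-25)))*(-12) = √(23 + (2 - 6 + 50 - 150))*(-12) = √(23 - 104)*(-12) = √(-81)*(-12) = (9*I)*(-12) = -108*I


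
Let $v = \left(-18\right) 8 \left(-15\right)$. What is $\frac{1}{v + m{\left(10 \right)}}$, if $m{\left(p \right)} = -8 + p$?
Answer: $\frac{1}{2162} \approx 0.00046253$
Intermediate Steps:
$v = 2160$ ($v = \left(-144\right) \left(-15\right) = 2160$)
$\frac{1}{v + m{\left(10 \right)}} = \frac{1}{2160 + \left(-8 + 10\right)} = \frac{1}{2160 + 2} = \frac{1}{2162}$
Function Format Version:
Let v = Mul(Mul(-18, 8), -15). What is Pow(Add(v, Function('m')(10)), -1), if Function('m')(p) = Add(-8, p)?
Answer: Rational(1, 2162) ≈ 0.00046253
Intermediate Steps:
v = 2160 (v = Mul(-144, -15) = 2160)
Pow(Add(v, Function('m')(10)), -1) = Pow(Add(2160, Add(-8, 10)), -1) = Pow(Add(2160, 2), -1) = Pow(2162, -1) = Rational(1, 2162)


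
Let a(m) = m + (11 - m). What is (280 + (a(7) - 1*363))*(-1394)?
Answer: 100368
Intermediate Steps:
a(m) = 11
(280 + (a(7) - 1*363))*(-1394) = (280 + (11 - 1*363))*(-1394) = (280 + (11 - 363))*(-1394) = (280 - 352)*(-1394) = -72*(-1394) = 100368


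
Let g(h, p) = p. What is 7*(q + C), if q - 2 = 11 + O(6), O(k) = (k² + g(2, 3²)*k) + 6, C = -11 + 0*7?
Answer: 686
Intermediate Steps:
C = -11 (C = -11 + 0 = -11)
O(k) = 6 + k² + 9*k (O(k) = (k² + 3²*k) + 6 = (k² + 9*k) + 6 = 6 + k² + 9*k)
q = 109 (q = 2 + (11 + (6 + 6² + 9*6)) = 2 + (11 + (6 + 36 + 54)) = 2 + (11 + 96) = 2 + 107 = 109)
7*(q + C) = 7*(109 - 11) = 7*98 = 686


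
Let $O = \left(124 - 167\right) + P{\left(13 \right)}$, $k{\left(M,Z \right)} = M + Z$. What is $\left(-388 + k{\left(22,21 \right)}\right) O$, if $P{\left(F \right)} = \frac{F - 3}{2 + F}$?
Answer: $14605$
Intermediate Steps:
$P{\left(F \right)} = \frac{-3 + F}{2 + F}$
$O = - \frac{127}{3}$ ($O = \left(124 - 167\right) + \frac{-3 + 13}{2 + 13} = -43 + \frac{1}{15} \cdot 10 = -43 + \frac{2}{3} = - \frac{127}{3} \approx -42.333$)
$\left(-388 + k{\left(22,21 \right)}\right) O = \left(-388 + \left(22 + 21\right)\right) \left(- \frac{127}{3}\right) = \left(-388 + 43\right) \left(- \frac{127}{3}\right) = \left(-345\right) \left(- \frac{127}{3}\right) = 14605$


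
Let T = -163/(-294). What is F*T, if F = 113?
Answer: 18419/294 ≈ 62.650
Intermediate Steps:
T = 163/294 (T = -163*(-1/294) = 163/294 ≈ 0.55442)
F*T = 113*(163/294) = 18419/294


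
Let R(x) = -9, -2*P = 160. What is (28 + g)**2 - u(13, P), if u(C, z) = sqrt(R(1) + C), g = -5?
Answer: 527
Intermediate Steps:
P = -80 (P = -1/2*160 = -80)
u(C, z) = sqrt(-9 + C)
(28 + g)**2 - u(13, P) = (28 - 5)**2 - sqrt(-9 + 13) = 23**2 - sqrt(4) = 529 - 1*2 = 529 - 2 = 527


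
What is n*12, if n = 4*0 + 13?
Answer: 156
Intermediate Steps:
n = 13 (n = 0 + 13 = 13)
n*12 = 13*12 = 156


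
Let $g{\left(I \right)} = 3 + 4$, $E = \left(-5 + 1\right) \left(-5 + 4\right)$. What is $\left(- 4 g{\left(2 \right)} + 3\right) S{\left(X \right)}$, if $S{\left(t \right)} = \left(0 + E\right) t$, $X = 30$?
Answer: $-3000$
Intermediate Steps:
$E = 4$ ($E = \left(-4\right) \left(-1\right) = 4$)
$g{\left(I \right)} = 7$
$S{\left(t \right)} = 4 t$ ($S{\left(t \right)} = \left(0 + 4\right) t = 4 t$)
$\left(- 4 g{\left(2 \right)} + 3\right) S{\left(X \right)} = \left(\left(-4\right) 7 + 3\right) 4 \cdot 30 = \left(-28 + 3\right) 120 = \left(-25\right) 120 = -3000$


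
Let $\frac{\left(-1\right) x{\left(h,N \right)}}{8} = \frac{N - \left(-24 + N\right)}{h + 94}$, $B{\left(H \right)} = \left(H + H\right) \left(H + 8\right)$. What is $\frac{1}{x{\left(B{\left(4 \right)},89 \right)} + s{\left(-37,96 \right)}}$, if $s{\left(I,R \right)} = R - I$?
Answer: $\frac{95}{12539} \approx 0.0075764$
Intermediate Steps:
$B{\left(H \right)} = 2 H \left(8 + H\right)$
$x{\left(h,N \right)} = - \frac{192}{94 + h}$ ($x{\left(h,N \right)} = - 8 \frac{N - \left(-24 + N\right)}{h + 94} = - 8 \frac{24}{94 + h} = - \frac{192}{94 + h}$)
$\frac{1}{x{\left(B{\left(4 \right)},89 \right)} + s{\left(-37,96 \right)}} = \frac{1}{- \frac{192}{94 + 2 \cdot 4 \left(8 + 4\right)} + \left(96 - -37\right)} = \frac{1}{- \frac{192}{94 + 2 \cdot 4 \cdot 12} + \left(96 + 37\right)} = \frac{1}{- \frac{192}{94 + 96} + 133} = \frac{1}{- \frac{192}{190} + 133} = \frac{1}{\left(-192\right) \frac{1}{190} + 133} = \frac{1}{- \frac{96}{95} + 133} = \frac{1}{\frac{12539}{95}} = \frac{95}{12539}$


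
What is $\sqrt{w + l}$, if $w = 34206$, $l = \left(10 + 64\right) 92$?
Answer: $\sqrt{41014} \approx 202.52$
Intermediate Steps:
$l = 6808$ ($l = 74 \cdot 92 = 6808$)
$\sqrt{w + l} = \sqrt{34206 + 6808} = \sqrt{41014}$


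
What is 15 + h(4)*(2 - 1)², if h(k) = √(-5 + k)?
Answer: 15 + I ≈ 15.0 + 1.0*I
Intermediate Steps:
15 + h(4)*(2 - 1)² = 15 + √(-5 + 4)*(2 - 1)² = 15 + √(-1)*1² = 15 + I*1 = 15 + I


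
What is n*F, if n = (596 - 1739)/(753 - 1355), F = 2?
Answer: 1143/301 ≈ 3.7973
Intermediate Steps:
n = 1143/602 (n = -1143/(-602) = -1143*(-1/602) = 1143/602 ≈ 1.8987)
n*F = (1143/602)*2 = 1143/301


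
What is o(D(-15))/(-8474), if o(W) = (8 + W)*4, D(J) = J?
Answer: 14/4237 ≈ 0.0033042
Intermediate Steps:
o(W) = 32 + 4*W
o(D(-15))/(-8474) = (32 + 4*(-15))/(-8474) = (32 - 60)*(-1/8474) = -28*(-1/8474) = 14/4237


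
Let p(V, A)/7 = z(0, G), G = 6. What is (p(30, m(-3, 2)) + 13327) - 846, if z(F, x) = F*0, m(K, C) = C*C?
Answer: 12481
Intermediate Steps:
m(K, C) = C²
z(F, x) = 0
p(V, A) = 0 (p(V, A) = 7*0 = 0)
(p(30, m(-3, 2)) + 13327) - 846 = (0 + 13327) - 846 = 13327 - 846 = 12481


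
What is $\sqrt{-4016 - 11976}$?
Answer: $2 i \sqrt{3998} \approx 126.46 i$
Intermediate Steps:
$\sqrt{-4016 - 11976} = \sqrt{-15992} = 2 i \sqrt{3998}$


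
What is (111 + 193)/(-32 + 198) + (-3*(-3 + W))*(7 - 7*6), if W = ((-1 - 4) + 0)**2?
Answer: 191882/83 ≈ 2311.8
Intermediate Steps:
W = 25 (W = (-5 + 0)**2 = (-5)**2 = 25)
(111 + 193)/(-32 + 198) + (-3*(-3 + W))*(7 - 7*6) = (111 + 193)/(-32 + 198) + (-3*(-3 + 25))*(7 - 7*6) = 304/166 + (-3*22)*(7 - 42) = 304*(1/166) - 66*(-35) = 152/83 + 2310 = 191882/83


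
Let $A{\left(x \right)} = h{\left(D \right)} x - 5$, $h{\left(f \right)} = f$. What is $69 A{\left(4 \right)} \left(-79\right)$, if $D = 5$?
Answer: $-81765$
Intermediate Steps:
$A{\left(x \right)} = -5 + 5 x$ ($A{\left(x \right)} = 5 x - 5 = -5 + 5 x$)
$69 A{\left(4 \right)} \left(-79\right) = 69 \left(-5 + 5 \cdot 4\right) \left(-79\right) = 69 \left(-5 + 20\right) \left(-79\right) = 69 \cdot 15 \left(-79\right) = 1035 \left(-79\right) = -81765$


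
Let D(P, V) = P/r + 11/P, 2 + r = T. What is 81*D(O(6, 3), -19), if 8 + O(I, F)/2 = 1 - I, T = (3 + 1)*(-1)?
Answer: 8235/26 ≈ 316.73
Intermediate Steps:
T = -4 (T = 4*(-1) = -4)
r = -6 (r = -2 - 4 = -6)
O(I, F) = -14 - 2*I (O(I, F) = -16 + 2*(1 - I) = -16 + (2 - 2*I) = -14 - 2*I)
D(P, V) = 11/P - P/6 (D(P, V) = P/(-6) + 11/P = P*(-1/6) + 11/P = -P/6 + 11/P = 11/P - P/6)
81*D(O(6, 3), -19) = 81*(11/(-14 - 2*6) - (-14 - 2*6)/6) = 81*(11/(-14 - 12) - (-14 - 12)/6) = 81*(11/(-26) - 1/6*(-26)) = 81*(11*(-1/26) + 13/3) = 81*(-11/26 + 13/3) = 81*(305/78) = 8235/26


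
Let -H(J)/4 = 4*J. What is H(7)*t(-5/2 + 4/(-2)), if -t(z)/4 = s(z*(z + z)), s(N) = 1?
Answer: 448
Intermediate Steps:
H(J) = -16*J
t(z) = -4 (t(z) = -4*1 = -4)
H(7)*t(-5/2 + 4/(-2)) = -16*7*(-4) = -112*(-4) = 448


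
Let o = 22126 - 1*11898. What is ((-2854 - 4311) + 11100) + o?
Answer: 14163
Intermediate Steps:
o = 10228 (o = 22126 - 11898 = 10228)
((-2854 - 4311) + 11100) + o = ((-2854 - 4311) + 11100) + 10228 = (-7165 + 11100) + 10228 = 3935 + 10228 = 14163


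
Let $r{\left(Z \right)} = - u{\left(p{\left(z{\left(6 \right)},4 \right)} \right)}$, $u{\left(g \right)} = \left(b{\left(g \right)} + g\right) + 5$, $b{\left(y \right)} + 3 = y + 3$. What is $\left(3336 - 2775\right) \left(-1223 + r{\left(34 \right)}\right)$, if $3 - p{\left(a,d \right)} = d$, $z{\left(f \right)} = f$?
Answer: $-687786$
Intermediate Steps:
$p{\left(a,d \right)} = 3 - d$
$b{\left(y \right)} = y$ ($b{\left(y \right)} = -3 + \left(y + 3\right) = -3 + \left(3 + y\right) = y$)
$u{\left(g \right)} = 5 + 2 g$ ($u{\left(g \right)} = \left(g + g\right) + 5 = 2 g + 5 = 5 + 2 g$)
$r{\left(Z \right)} = -3$ ($r{\left(Z \right)} = - (5 + 2 \left(3 - 4\right)) = - (5 + 2 \left(-1\right)) = - (5 - 2) = \left(-1\right) 3 = -3$)
$\left(3336 - 2775\right) \left(-1223 + r{\left(34 \right)}\right) = \left(3336 - 2775\right) \left(-1223 - 3\right) = \left(3336 - 2775\right) \left(-1226\right) = 561 \left(-1226\right) = -687786$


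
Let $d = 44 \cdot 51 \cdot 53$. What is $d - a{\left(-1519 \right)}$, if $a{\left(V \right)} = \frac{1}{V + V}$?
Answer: $\frac{361315417}{3038} \approx 1.1893 \cdot 10^{5}$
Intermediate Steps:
$d = 118932$ ($d = 2244 \cdot 53 = 118932$)
$a{\left(V \right)} = \frac{1}{2 V}$
$d - a{\left(-1519 \right)} = 118932 - \frac{1}{2 \left(-1519\right)} = 118932 - \frac{1}{2} \left(- \frac{1}{1519}\right) = 118932 - - \frac{1}{3038} = 118932 + \frac{1}{3038} = \frac{361315417}{3038}$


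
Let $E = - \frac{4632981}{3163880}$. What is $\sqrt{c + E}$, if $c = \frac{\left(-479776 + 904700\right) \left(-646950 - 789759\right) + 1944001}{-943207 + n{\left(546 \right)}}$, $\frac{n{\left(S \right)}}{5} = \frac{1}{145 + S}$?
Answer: $\frac{\sqrt{167981278194338958390323699309170}}{16109983394720} \approx 804.52$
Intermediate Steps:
$n{\left(S \right)} = \frac{5}{145 + S}$
$E = - \frac{4632981}{3163880}$ ($E = \left(-4632981\right) \frac{1}{3163880} = - \frac{4632981}{3163880} \approx -1.4643$)
$c = \frac{421848722060465}{651756032}$ ($c = \frac{\left(-479776 + 904700\right) \left(-646950 - 789759\right) + 1944001}{-943207 + \frac{5}{145 + 546}} = \frac{424924 \left(-1436709\right) + 1944001}{-943207 + \frac{5}{691}} = \frac{-610492135116 + 1944001}{-943207 + 5 \cdot \frac{1}{691}} = - \frac{610490191115}{-943207 + \frac{5}{691}} = - \frac{610490191115}{- \frac{651756032}{691}} = \left(-610490191115\right) \left(- \frac{691}{651756032}\right) = \frac{421848722060465}{651756032} \approx 6.4725 \cdot 10^{5}$)
$\sqrt{c + E} = \sqrt{\frac{421848722060465}{651756032} - \frac{4632981}{3163880}} = \sqrt{\frac{166834464397418889101}{257759734315520}} = \frac{\sqrt{167981278194338958390323699309170}}{16109983394720}$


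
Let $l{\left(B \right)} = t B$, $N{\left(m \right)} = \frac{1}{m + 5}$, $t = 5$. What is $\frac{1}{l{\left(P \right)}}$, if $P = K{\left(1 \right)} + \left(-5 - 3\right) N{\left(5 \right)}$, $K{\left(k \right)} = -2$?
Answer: $- \frac{1}{14} \approx -0.071429$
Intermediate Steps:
$N{\left(m \right)} = \frac{1}{5 + m}$
$P = - \frac{14}{5}$ ($P = -2 + \frac{-5 - 3}{5 + 5} = -2 + \frac{-5 - 3}{10} = -2 - \frac{4}{5} = - \frac{14}{5} \approx -2.8$)
$l{\left(B \right)} = 5 B$
$\frac{1}{l{\left(P \right)}} = \frac{1}{5 \left(- \frac{14}{5}\right)} = \frac{1}{-14} = - \frac{1}{14}$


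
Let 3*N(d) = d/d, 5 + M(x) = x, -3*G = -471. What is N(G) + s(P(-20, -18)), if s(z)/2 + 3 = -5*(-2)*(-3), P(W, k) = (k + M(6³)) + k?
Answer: -197/3 ≈ -65.667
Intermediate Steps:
G = 157 (G = -⅓*(-471) = 157)
M(x) = -5 + x
N(d) = ⅓ (N(d) = (d/d)/3 = (⅓)*1 = ⅓)
P(W, k) = 211 + 2*k (P(W, k) = (k + (-5 + 6³)) + k = (k + (-5 + 216)) + k = (k + 211) + k = (211 + k) + k = 211 + 2*k)
s(z) = -66 (s(z) = -6 + 2*(-5*(-2)*(-3)) = -6 + 2*(10*(-3)) = -6 + 2*(-30) = -6 - 60 = -66)
N(G) + s(P(-20, -18)) = ⅓ - 66 = -197/3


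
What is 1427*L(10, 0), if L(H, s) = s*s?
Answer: 0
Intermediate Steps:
L(H, s) = s**2
1427*L(10, 0) = 1427*0**2 = 1427*0 = 0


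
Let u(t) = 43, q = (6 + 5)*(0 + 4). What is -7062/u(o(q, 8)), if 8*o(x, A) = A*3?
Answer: -7062/43 ≈ -164.23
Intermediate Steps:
q = 44 (q = 11*4 = 44)
o(x, A) = 3*A/8 (o(x, A) = (A*3)/8 = (3*A)/8 = 3*A/8)
-7062/u(o(q, 8)) = -7062/43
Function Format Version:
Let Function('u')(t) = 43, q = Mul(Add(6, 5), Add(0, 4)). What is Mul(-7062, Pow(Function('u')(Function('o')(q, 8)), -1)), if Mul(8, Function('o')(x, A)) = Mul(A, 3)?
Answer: Rational(-7062, 43) ≈ -164.23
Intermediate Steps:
q = 44 (q = Mul(11, 4) = 44)
Function('o')(x, A) = Mul(Rational(3, 8), A) (Function('o')(x, A) = Mul(Rational(1, 8), Mul(A, 3)) = Mul(Rational(1, 8), Mul(3, A)) = Mul(Rational(3, 8), A))
Mul(-7062, Pow(Function('u')(Function('o')(q, 8)), -1)) = Mul(-7062, Pow(43, -1)) = Mul(-7062, Rational(1, 43)) = Rational(-7062, 43)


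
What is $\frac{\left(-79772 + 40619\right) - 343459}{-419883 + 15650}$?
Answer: $\frac{382612}{404233} \approx 0.94651$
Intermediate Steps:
$\frac{\left(-79772 + 40619\right) - 343459}{-419883 + 15650} = \frac{-39153 - 343459}{-404233} = \left(-382612\right) \left(- \frac{1}{404233}\right) = \frac{382612}{404233}$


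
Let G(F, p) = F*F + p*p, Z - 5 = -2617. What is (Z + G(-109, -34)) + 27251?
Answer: 37676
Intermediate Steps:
Z = -2612 (Z = 5 - 2617 = -2612)
G(F, p) = F**2 + p**2
(Z + G(-109, -34)) + 27251 = (-2612 + ((-109)**2 + (-34)**2)) + 27251 = (-2612 + (11881 + 1156)) + 27251 = (-2612 + 13037) + 27251 = 10425 + 27251 = 37676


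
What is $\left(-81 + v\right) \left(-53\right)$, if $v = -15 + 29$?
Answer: $3551$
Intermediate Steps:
$v = 14$
$\left(-81 + v\right) \left(-53\right) = \left(-81 + 14\right) \left(-53\right) = \left(-67\right) \left(-53\right) = 3551$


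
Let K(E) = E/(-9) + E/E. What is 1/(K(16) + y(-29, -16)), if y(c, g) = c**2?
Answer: 9/7562 ≈ 0.0011902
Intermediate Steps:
K(E) = 1 - E/9 (K(E) = E*(-1/9) + 1 = -E/9 + 1 = 1 - E/9)
1/(K(16) + y(-29, -16)) = 1/((1 - 1/9*16) + (-29)**2) = 1/((1 - 16/9) + 841) = 1/(-7/9 + 841) = 1/(7562/9) = 9/7562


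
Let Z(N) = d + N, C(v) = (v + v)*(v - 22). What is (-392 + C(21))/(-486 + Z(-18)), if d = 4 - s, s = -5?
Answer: 434/495 ≈ 0.87677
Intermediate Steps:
d = 9 (d = 4 - 1*(-5) = 4 + 5 = 9)
C(v) = 2*v*(-22 + v) (C(v) = (2*v)*(-22 + v) = 2*v*(-22 + v))
Z(N) = 9 + N
(-392 + C(21))/(-486 + Z(-18)) = (-392 + 2*21*(-22 + 21))/(-486 + (9 - 18)) = (-392 + 2*21*(-1))/(-486 - 9) = (-392 - 42)/(-495) = -434*(-1/495) = 434/495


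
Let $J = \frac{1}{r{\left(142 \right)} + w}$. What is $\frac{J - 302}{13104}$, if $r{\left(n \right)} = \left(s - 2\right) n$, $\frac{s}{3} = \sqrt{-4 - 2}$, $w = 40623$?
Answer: $\frac{- 128652 \sqrt{6} + 12182377 i}{13104 \left(- 40339 i + 426 \sqrt{6}\right)} \approx -0.023046 - 4.8885 \cdot 10^{-11} i$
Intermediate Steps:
$s = 3 i \sqrt{6}$ ($s = 3 \sqrt{-4 - 2} = 3 \sqrt{-6} = 3 i \sqrt{6} \approx 7.3485 i$)
$r{\left(n \right)} = n \left(-2 + 3 i \sqrt{6}\right)$ ($r{\left(n \right)} = \left(3 i \sqrt{6} - 2\right) n = \left(-2 + 3 i \sqrt{6}\right) n = n \left(-2 + 3 i \sqrt{6}\right)$)
$J = \frac{1}{40339 + 426 i \sqrt{6}}$ ($J = \frac{1}{142 \left(-2 + 3 i \sqrt{6}\right) + 40623} = \frac{1}{\left(-284 + 426 i \sqrt{6}\right) + 40623} = \frac{1}{40339 + 426 i \sqrt{6}} \approx 2.4773 \cdot 10^{-5} - 6.4083 \cdot 10^{-7} i$)
$\frac{J - 302}{13104} = \frac{\left(\frac{40339}{1628323777} - \frac{426 i \sqrt{6}}{1628323777}\right) - 302}{13104} = \left(- \frac{491753740315}{1628323777} - \frac{426 i \sqrt{6}}{1628323777}\right) \frac{1}{13104} = - \frac{491753740315}{21337554773808} - \frac{71 i \sqrt{6}}{3556259128968}$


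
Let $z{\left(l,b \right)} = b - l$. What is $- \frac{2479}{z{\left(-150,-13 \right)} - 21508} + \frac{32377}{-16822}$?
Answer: $- \frac{650227129}{359502962} \approx -1.8087$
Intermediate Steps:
$- \frac{2479}{z{\left(-150,-13 \right)} - 21508} + \frac{32377}{-16822} = - \frac{2479}{\left(-13 - -150\right) - 21508} + \frac{32377}{-16822} = - \frac{2479}{\left(-13 + 150\right) - 21508} + 32377 \left(- \frac{1}{16822}\right) = - \frac{2479}{137 - 21508} - \frac{32377}{16822} = - \frac{2479}{-21371} - \frac{32377}{16822} = \left(-2479\right) \left(- \frac{1}{21371}\right) - \frac{32377}{16822} = \frac{2479}{21371} - \frac{32377}{16822} = - \frac{650227129}{359502962}$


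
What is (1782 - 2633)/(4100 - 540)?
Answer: -851/3560 ≈ -0.23904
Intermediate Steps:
(1782 - 2633)/(4100 - 540) = -851/3560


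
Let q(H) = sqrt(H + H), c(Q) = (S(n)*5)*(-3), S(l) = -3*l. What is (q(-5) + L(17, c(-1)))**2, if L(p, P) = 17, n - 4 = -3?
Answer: (17 + I*sqrt(10))**2 ≈ 279.0 + 107.52*I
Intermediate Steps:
n = 1 (n = 4 - 3 = 1)
c(Q) = 45 (c(Q) = (-3*1*5)*(-3) = -3*5*(-3) = -15*(-3) = 45)
q(H) = sqrt(2)*sqrt(H) (q(H) = sqrt(2*H) = sqrt(2)*sqrt(H))
(q(-5) + L(17, c(-1)))**2 = (sqrt(2)*sqrt(-5) + 17)**2 = (sqrt(2)*(I*sqrt(5)) + 17)**2 = (I*sqrt(10) + 17)**2 = (17 + I*sqrt(10))**2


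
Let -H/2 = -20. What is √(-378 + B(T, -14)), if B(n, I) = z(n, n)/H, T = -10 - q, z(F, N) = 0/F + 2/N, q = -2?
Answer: I*√604810/40 ≈ 19.442*I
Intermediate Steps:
H = 40 (H = -2*(-20) = 40)
z(F, N) = 2/N (z(F, N) = 0 + 2/N = 2/N)
T = -8 (T = -10 - 1*(-2) = -10 + 2 = -8)
B(n, I) = 1/(20*n) (B(n, I) = (2/n)/40 = (2/n)*(1/40) = 1/(20*n))
√(-378 + B(T, -14)) = √(-378 + (1/20)/(-8)) = √(-378 + (1/20)*(-⅛)) = √(-378 - 1/160) = √(-60481/160) = I*√604810/40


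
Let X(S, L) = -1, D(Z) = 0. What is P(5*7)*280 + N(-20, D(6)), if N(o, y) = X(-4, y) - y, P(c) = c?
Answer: 9799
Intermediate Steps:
N(o, y) = -1 - y
P(5*7)*280 + N(-20, D(6)) = (5*7)*280 + (-1 - 1*0) = 35*280 + (-1 + 0) = 9800 - 1 = 9799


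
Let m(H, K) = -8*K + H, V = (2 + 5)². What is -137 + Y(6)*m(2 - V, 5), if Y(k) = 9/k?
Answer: -535/2 ≈ -267.50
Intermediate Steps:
V = 49 (V = 7² = 49)
m(H, K) = H - 8*K
-137 + Y(6)*m(2 - V, 5) = -137 + (9/6)*((2 - 1*49) - 8*5) = -137 + (9*(⅙))*((2 - 49) - 40) = -137 + 3*(-47 - 40)/2 = -137 + (3/2)*(-87) = -137 - 261/2 = -535/2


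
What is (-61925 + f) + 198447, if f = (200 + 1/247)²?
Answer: 10769529499/61009 ≈ 1.7652e+5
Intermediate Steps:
f = 2440458801/61009 (f = (200 + 1/247)² = (49401/247)² = 2440458801/61009 ≈ 40002.)
(-61925 + f) + 198447 = (-61925 + 2440458801/61009) + 198447 = -1337523524/61009 + 198447 = 10769529499/61009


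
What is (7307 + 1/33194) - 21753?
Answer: -479520523/33194 ≈ -14446.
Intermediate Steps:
(7307 + 1/33194) - 21753 = 242548559/33194 - 21753 = -479520523/33194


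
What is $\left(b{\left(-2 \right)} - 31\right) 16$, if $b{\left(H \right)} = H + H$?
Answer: $-560$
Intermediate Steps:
$b{\left(H \right)} = 2 H$
$\left(b{\left(-2 \right)} - 31\right) 16 = \left(2 \left(-2\right) - 31\right) 16 = \left(-4 - 31\right) 16 = \left(-35\right) 16 = -560$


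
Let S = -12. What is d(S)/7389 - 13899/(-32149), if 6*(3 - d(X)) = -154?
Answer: 310863947/712646883 ≈ 0.43621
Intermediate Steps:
d(X) = 86/3 (d(X) = 3 - 1/6*(-154) = 3 + 77/3 = 86/3)
d(S)/7389 - 13899/(-32149) = (86/3)/7389 - 13899/(-32149) = (86/3)*(1/7389) - 13899*(-1/32149) = 86/22167 + 13899/32149 = 310863947/712646883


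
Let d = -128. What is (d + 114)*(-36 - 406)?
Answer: 6188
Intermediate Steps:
(d + 114)*(-36 - 406) = (-128 + 114)*(-36 - 406) = -14*(-442) = 6188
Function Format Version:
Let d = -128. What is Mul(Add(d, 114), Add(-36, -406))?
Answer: 6188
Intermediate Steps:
Mul(Add(d, 114), Add(-36, -406)) = Mul(Add(-128, 114), Add(-36, -406)) = Mul(-14, -442) = 6188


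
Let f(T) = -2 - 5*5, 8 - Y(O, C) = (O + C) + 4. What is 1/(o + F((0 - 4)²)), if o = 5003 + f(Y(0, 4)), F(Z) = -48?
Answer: 1/4928 ≈ 0.00020292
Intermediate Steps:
Y(O, C) = 4 - C - O (Y(O, C) = 8 - ((O + C) + 4) = 8 - ((C + O) + 4) = 8 - (4 + C + O) = 8 + (-4 - C - O) = 4 - C - O)
f(T) = -27 (f(T) = -2 - 25 = -27)
o = 4976 (o = 5003 - 27 = 4976)
1/(o + F((0 - 4)²)) = 1/(4976 - 48) = 1/4928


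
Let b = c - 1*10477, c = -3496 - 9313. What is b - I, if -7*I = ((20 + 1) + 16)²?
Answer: -161633/7 ≈ -23090.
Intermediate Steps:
c = -12809
b = -23286 (b = -12809 - 1*10477 = -12809 - 10477 = -23286)
I = -1369/7 (I = -((20 + 1) + 16)²/7 = -(21 + 16)²/7 = -⅐*37² = -⅐*1369 = -1369/7 ≈ -195.57)
b - I = -23286 - 1*(-1369/7) = -23286 + 1369/7 = -161633/7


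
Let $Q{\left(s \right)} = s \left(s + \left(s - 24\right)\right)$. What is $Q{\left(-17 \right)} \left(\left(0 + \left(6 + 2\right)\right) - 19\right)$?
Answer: $-10846$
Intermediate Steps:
$Q{\left(s \right)} = s \left(-24 + 2 s\right)$ ($Q{\left(s \right)} = s \left(s + \left(-24 + s\right)\right) = s \left(-24 + 2 s\right)$)
$Q{\left(-17 \right)} \left(\left(0 + \left(6 + 2\right)\right) - 19\right) = 2 \left(-17\right) \left(-12 - 17\right) \left(\left(0 + \left(6 + 2\right)\right) - 19\right) = 2 \left(-17\right) \left(-29\right) \left(\left(0 + 8\right) - 19\right) = 986 \left(8 - 19\right) = 986 \left(-11\right) = -10846$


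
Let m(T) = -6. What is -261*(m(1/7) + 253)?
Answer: -64467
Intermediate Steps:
-261*(m(1/7) + 253) = -261*(-6 + 253) = -261*247 = -64467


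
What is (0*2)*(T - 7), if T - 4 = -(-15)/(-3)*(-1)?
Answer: 0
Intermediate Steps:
T = 9 (T = 4 - (-15)/(-3)*(-1) = 4 - (-15)*(-1)/3*(-1) = 4 - 5*1*(-1) = 4 - 5*(-1) = 4 + 5 = 9)
(0*2)*(T - 7) = (0*2)*(9 - 7) = 0*2 = 0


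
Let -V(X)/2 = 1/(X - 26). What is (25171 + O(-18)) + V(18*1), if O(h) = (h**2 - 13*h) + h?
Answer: 102845/4 ≈ 25711.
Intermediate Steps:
V(X) = -2/(-26 + X) (V(X) = -2/(X - 26) = -2/(-26 + X))
O(h) = h**2 - 12*h
(25171 + O(-18)) + V(18*1) = (25171 - 18*(-12 - 18)) - 2/(-26 + 18*1) = (25171 - 18*(-30)) - 2/(-26 + 18) = (25171 + 540) - 2/(-8) = 25711 - 2*(-1/8) = 25711 + 1/4 = 102845/4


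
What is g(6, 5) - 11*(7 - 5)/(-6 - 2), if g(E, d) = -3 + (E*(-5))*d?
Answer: -601/4 ≈ -150.25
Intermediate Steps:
g(E, d) = -3 - 5*E*d (g(E, d) = -3 + (-5*E)*d = -3 - 5*E*d)
g(6, 5) - 11*(7 - 5)/(-6 - 2) = (-3 - 5*6*5) - 11*(7 - 5)/(-6 - 2) = (-3 - 150) - 22/(-8) = -153 - 22*(-1)/8 = -153 - 11*(-¼) = -153 + 11/4 = -601/4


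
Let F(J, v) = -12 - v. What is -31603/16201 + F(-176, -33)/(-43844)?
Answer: -81526009/41783332 ≈ -1.9512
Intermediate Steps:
-31603/16201 + F(-176, -33)/(-43844) = -31603/16201 + (-12 - 1*(-33))/(-43844) = -31603*1/16201 + (-12 + 33)*(-1/43844) = -1859/953 + 21*(-1/43844) = -1859/953 - 21/43844 = -81526009/41783332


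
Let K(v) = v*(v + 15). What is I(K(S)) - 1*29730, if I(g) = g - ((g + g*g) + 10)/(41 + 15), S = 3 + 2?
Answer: -834695/28 ≈ -29811.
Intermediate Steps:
S = 5
K(v) = v*(15 + v)
I(g) = -5/28 - g**2/56 + 55*g/56 (I(g) = g - ((g + g**2) + 10)/56 = g - (10 + g + g**2)/56 = g - (5/28 + g/56 + g**2/56) = g + (-5/28 - g/56 - g**2/56) = -5/28 - g**2/56 + 55*g/56)
I(K(S)) - 1*29730 = (-5/28 - 25*(15 + 5)**2/56 + 55*(5*(15 + 5))/56) - 1*29730 = (-5/28 - (5*20)**2/56 + 55*(5*20)/56) - 29730 = (-5/28 - 1/56*100**2 + (55/56)*100) - 29730 = (-5/28 - 1/56*10000 + 1375/14) - 29730 = (-5/28 - 1250/7 + 1375/14) - 29730 = -2255/28 - 29730 = -834695/28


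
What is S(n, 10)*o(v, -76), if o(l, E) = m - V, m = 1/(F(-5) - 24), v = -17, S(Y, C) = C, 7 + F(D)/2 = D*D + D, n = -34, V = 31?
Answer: -305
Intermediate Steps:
F(D) = -14 + 2*D + 2*D² (F(D) = -14 + 2*(D*D + D) = -14 + 2*(D² + D) = -14 + 2*(D + D²) = -14 + (2*D + 2*D²) = -14 + 2*D + 2*D²)
m = ½ (m = 1/((-14 + 2*(-5) + 2*(-5)²) - 24) = 1/((-14 - 10 + 2*25) - 24) = 1/((-14 - 10 + 50) - 24) = 1/(26 - 24) = 1/2 = ½ ≈ 0.50000)
o(l, E) = -61/2 (o(l, E) = ½ - 1*31 = ½ - 31 = -61/2)
S(n, 10)*o(v, -76) = 10*(-61/2) = -305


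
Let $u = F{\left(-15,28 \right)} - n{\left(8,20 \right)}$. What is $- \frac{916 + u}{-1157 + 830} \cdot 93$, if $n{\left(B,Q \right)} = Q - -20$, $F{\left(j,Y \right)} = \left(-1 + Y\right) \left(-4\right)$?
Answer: $\frac{23808}{109} \approx 218.42$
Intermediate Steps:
$F{\left(j,Y \right)} = 4 - 4 Y$
$n{\left(B,Q \right)} = 20 + Q$ ($n{\left(B,Q \right)} = Q + 20 = 20 + Q$)
$u = -148$ ($u = \left(4 - 112\right) - \left(20 + 20\right) = \left(4 - 112\right) - 40 = -108 - 40 = -148$)
$- \frac{916 + u}{-1157 + 830} \cdot 93 = - \frac{916 - 148}{-1157 + 830} \cdot 93 = - \frac{768}{-327} \cdot 93 = - 768 \left(- \frac{1}{327}\right) 93 = - \frac{\left(-256\right) 93}{109} = \left(-1\right) \left(- \frac{23808}{109}\right) = \frac{23808}{109}$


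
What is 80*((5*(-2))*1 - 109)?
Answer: -9520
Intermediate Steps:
80*((5*(-2))*1 - 109) = 80*(-10*1 - 109) = 80*(-10 - 109) = 80*(-119) = -9520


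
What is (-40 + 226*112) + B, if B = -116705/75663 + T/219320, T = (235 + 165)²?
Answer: 10484010465773/414860229 ≈ 25271.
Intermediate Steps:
T = 160000 (T = 400² = 160000)
B = -337241515/414860229 (B = -116705/75663 + 160000/219320 = -116705*1/75663 + 160000*(1/219320) = -116705/75663 + 4000/5483 = -337241515/414860229 ≈ -0.81290)
(-40 + 226*112) + B = (-40 + 226*112) - 337241515/414860229 = (-40 + 25312) - 337241515/414860229 = 25272 - 337241515/414860229 = 10484010465773/414860229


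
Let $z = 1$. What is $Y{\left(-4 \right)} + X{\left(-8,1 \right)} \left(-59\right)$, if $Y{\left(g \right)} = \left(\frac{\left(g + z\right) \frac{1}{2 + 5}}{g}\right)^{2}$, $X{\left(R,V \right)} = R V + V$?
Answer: $\frac{323801}{784} \approx 413.01$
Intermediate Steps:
$X{\left(R,V \right)} = V + R V$
$Y{\left(g \right)} = \frac{\left(\frac{1}{7} + \frac{g}{7}\right)^{2}}{g^{2}}$ ($Y{\left(g \right)} = \left(\frac{\left(g + 1\right) \frac{1}{2 + 5}}{g}\right)^{2} = \left(\frac{\left(1 + g\right) \frac{1}{7}}{g}\right)^{2} = \left(\frac{\frac{1}{7} + \frac{g}{7}}{g}\right)^{2} = \frac{\left(\frac{1}{7} + \frac{g}{7}\right)^{2}}{g^{2}}$)
$Y{\left(-4 \right)} + X{\left(-8,1 \right)} \left(-59\right) = \frac{\left(1 - 4\right)^{2}}{49 \cdot 16} + 1 \left(1 - 8\right) \left(-59\right) = \frac{1}{49} \cdot \frac{1}{16} \left(-3\right)^{2} + 1 \left(-7\right) \left(-59\right) = \frac{1}{49} \cdot \frac{1}{16} \cdot 9 - -413 = \frac{9}{784} + 413 = \frac{323801}{784}$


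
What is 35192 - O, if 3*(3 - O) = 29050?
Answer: 134617/3 ≈ 44872.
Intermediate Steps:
O = -29041/3 (O = 3 - 1/3*29050 = 3 - 29050/3 = -29041/3 ≈ -9680.3)
35192 - O = 35192 - 1*(-29041/3) = 35192 + 29041/3 = 134617/3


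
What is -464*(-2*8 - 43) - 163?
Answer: 27213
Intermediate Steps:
-464*(-2*8 - 43) - 163 = -464*(-16 - 43) - 163 = -464*(-59) - 163 = 27376 - 163 = 27213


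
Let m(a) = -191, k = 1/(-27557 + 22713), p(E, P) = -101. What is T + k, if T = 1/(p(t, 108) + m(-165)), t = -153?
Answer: -321/88403 ≈ -0.0036311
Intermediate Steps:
k = -1/4844 (k = 1/(-4844) = -1/4844 ≈ -0.00020644)
T = -1/292 (T = 1/(-101 - 191) = 1/(-292) = -1/292 ≈ -0.0034247)
T + k = -1/292 - 1/4844 = -321/88403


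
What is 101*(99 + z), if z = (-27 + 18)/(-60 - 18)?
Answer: 260277/26 ≈ 10011.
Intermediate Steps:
z = 3/26 (z = -9/(-78) = -9*(-1/78) = 3/26 ≈ 0.11538)
101*(99 + z) = 101*(99 + 3/26) = 101*(2577/26) = 260277/26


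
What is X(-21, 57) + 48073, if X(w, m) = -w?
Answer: 48094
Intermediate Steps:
X(-21, 57) + 48073 = -1*(-21) + 48073 = 21 + 48073 = 48094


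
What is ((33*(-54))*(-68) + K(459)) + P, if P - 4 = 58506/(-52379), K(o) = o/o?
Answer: 6347281093/52379 ≈ 1.2118e+5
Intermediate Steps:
K(o) = 1
P = 151010/52379 (P = 4 + 58506/(-52379) = 4 + 58506*(-1/52379) = 4 - 58506/52379 = 151010/52379 ≈ 2.8830)
((33*(-54))*(-68) + K(459)) + P = ((33*(-54))*(-68) + 1) + 151010/52379 = (-1782*(-68) + 1) + 151010/52379 = (121176 + 1) + 151010/52379 = 121177 + 151010/52379 = 6347281093/52379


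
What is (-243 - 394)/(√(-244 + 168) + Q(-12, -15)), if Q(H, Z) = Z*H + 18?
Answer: -63063/19640 + 637*I*√19/19640 ≈ -3.2109 + 0.14138*I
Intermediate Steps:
Q(H, Z) = 18 + H*Z (Q(H, Z) = H*Z + 18 = 18 + H*Z)
(-243 - 394)/(√(-244 + 168) + Q(-12, -15)) = (-243 - 394)/(√(-244 + 168) + (18 - 12*(-15))) = -637/(√(-76) + (18 + 180)) = -637/(2*I*√19 + 198) = -637/(198 + 2*I*√19)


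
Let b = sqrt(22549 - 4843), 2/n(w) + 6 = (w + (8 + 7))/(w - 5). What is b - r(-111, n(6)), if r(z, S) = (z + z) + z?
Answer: 333 + sqrt(17706) ≈ 466.06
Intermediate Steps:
n(w) = 2/(-6 + (15 + w)/(-5 + w)) (n(w) = 2/(-6 + (w + (8 + 7))/(w - 5)) = 2/(-6 + (w + 15)/(-5 + w)) = 2/(-6 + (15 + w)/(-5 + w)))
r(z, S) = 3*z (r(z, S) = 2*z + z = 3*z)
b = sqrt(17706) ≈ 133.06
b - r(-111, n(6)) = sqrt(17706) - 3*(-111) = sqrt(17706) - 1*(-333) = sqrt(17706) + 333 = 333 + sqrt(17706)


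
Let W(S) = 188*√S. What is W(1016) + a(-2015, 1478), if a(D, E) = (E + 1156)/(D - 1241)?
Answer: -1317/1628 + 376*√254 ≈ 5991.6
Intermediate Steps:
a(D, E) = (1156 + E)/(-1241 + D)
W(1016) + a(-2015, 1478) = 188*√1016 + (1156 + 1478)/(-1241 - 2015) = 188*(2*√254) + 2634/(-3256) = 376*√254 - 1/3256*2634 = 376*√254 - 1317/1628 = -1317/1628 + 376*√254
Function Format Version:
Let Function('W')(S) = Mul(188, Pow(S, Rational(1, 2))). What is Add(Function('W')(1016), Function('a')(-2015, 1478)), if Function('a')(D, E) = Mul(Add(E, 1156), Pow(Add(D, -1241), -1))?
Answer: Add(Rational(-1317, 1628), Mul(376, Pow(254, Rational(1, 2)))) ≈ 5991.6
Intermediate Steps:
Function('a')(D, E) = Mul(Pow(Add(-1241, D), -1), Add(1156, E)) (Function('a')(D, E) = Mul(Add(1156, E), Pow(Add(-1241, D), -1)) = Mul(Pow(Add(-1241, D), -1), Add(1156, E)))
Add(Function('W')(1016), Function('a')(-2015, 1478)) = Add(Mul(188, Pow(1016, Rational(1, 2))), Mul(Pow(Add(-1241, -2015), -1), Add(1156, 1478))) = Add(Mul(188, Mul(2, Pow(254, Rational(1, 2)))), Mul(Pow(-3256, -1), 2634)) = Add(Mul(376, Pow(254, Rational(1, 2))), Mul(Rational(-1, 3256), 2634)) = Add(Mul(376, Pow(254, Rational(1, 2))), Rational(-1317, 1628)) = Add(Rational(-1317, 1628), Mul(376, Pow(254, Rational(1, 2))))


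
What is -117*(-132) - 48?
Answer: 15396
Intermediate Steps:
-117*(-132) - 48 = 15444 - 48 = 15396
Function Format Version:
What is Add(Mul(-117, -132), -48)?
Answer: 15396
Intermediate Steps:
Add(Mul(-117, -132), -48) = Add(15444, -48) = 15396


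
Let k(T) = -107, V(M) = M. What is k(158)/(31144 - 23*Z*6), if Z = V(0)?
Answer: -107/31144 ≈ -0.0034357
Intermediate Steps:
Z = 0
k(158)/(31144 - 23*Z*6) = -107/(31144 - 23*0*6) = -107/(31144 - 0*6) = -107/(31144 - 1*0) = -107/(31144 + 0) = -107/31144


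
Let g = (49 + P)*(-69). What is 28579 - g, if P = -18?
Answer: 30718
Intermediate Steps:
g = -2139 (g = (49 - 18)*(-69) = 31*(-69) = -2139)
28579 - g = 28579 - 1*(-2139) = 28579 + 2139 = 30718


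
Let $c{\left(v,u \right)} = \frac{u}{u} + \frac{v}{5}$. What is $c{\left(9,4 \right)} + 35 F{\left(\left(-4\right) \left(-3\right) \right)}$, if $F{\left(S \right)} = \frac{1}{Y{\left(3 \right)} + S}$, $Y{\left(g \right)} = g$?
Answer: $\frac{77}{15} \approx 5.1333$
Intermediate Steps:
$F{\left(S \right)} = \frac{1}{3 + S}$
$c{\left(v,u \right)} = 1 + \frac{v}{5}$ ($c{\left(v,u \right)} = 1 + v \frac{1}{5} = 1 + \frac{v}{5}$)
$c{\left(9,4 \right)} + 35 F{\left(\left(-4\right) \left(-3\right) \right)} = \left(1 + \frac{1}{5} \cdot 9\right) + \frac{35}{3 - -12} = \left(1 + \frac{9}{5}\right) + \frac{35}{3 + 12} = \frac{14}{5} + \frac{35}{15} = \frac{14}{5} + 35 \cdot \frac{1}{15} = \frac{14}{5} + \frac{7}{3} = \frac{77}{15}$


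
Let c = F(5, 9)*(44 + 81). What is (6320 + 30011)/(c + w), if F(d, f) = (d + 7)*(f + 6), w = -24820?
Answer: -36331/2320 ≈ -15.660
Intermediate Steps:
F(d, f) = (6 + f)*(7 + d) (F(d, f) = (7 + d)*(6 + f) = (6 + f)*(7 + d))
c = 22500 (c = (42 + 6*5 + 7*9 + 5*9)*(44 + 81) = (42 + 30 + 63 + 45)*125 = 180*125 = 22500)
(6320 + 30011)/(c + w) = (6320 + 30011)/(22500 - 24820) = 36331/(-2320) = 36331*(-1/2320) = -36331/2320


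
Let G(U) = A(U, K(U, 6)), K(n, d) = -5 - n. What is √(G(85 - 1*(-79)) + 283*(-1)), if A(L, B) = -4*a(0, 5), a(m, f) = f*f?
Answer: I*√383 ≈ 19.57*I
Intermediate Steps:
a(m, f) = f²
A(L, B) = -100 (A(L, B) = -4*5² = -4*25 = -100)
G(U) = -100
√(G(85 - 1*(-79)) + 283*(-1)) = √(-100 + 283*(-1)) = √(-100 - 283) = √(-383) = I*√383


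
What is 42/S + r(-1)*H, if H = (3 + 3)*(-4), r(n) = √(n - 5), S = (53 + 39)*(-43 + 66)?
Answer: 21/1058 - 24*I*√6 ≈ 0.019849 - 58.788*I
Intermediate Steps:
S = 2116 (S = 92*23 = 2116)
r(n) = √(-5 + n)
H = -24 (H = 6*(-4) = -24)
42/S + r(-1)*H = 42/2116 + √(-5 - 1)*(-24) = 42*(1/2116) + √(-6)*(-24) = 21/1058 + (I*√6)*(-24) = 21/1058 - 24*I*√6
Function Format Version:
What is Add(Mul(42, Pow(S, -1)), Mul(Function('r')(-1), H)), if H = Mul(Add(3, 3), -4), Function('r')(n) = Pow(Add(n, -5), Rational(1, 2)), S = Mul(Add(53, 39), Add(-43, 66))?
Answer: Add(Rational(21, 1058), Mul(-24, I, Pow(6, Rational(1, 2)))) ≈ Add(0.019849, Mul(-58.788, I))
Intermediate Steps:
S = 2116 (S = Mul(92, 23) = 2116)
Function('r')(n) = Pow(Add(-5, n), Rational(1, 2))
H = -24 (H = Mul(6, -4) = -24)
Add(Mul(42, Pow(S, -1)), Mul(Function('r')(-1), H)) = Add(Mul(42, Pow(2116, -1)), Mul(Pow(Add(-5, -1), Rational(1, 2)), -24)) = Add(Mul(42, Rational(1, 2116)), Mul(Pow(-6, Rational(1, 2)), -24)) = Add(Rational(21, 1058), Mul(Mul(I, Pow(6, Rational(1, 2))), -24)) = Add(Rational(21, 1058), Mul(-24, I, Pow(6, Rational(1, 2))))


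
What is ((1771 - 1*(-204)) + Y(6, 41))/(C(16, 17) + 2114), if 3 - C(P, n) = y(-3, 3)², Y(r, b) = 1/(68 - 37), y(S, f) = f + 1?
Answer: 5566/5921 ≈ 0.94004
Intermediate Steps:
y(S, f) = 1 + f
Y(r, b) = 1/31
C(P, n) = -13 (C(P, n) = 3 - (1 + 3)² = 3 - 1*4² = 3 - 1*16 = 3 - 16 = -13)
((1771 - 1*(-204)) + Y(6, 41))/(C(16, 17) + 2114) = ((1771 - 1*(-204)) + 1/31)/(-13 + 2114) = ((1771 + 204) + 1/31)/2101 = (1975 + 1/31)*(1/2101) = (61226/31)*(1/2101) = 5566/5921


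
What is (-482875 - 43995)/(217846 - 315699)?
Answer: 526870/97853 ≈ 5.3843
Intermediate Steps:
(-482875 - 43995)/(217846 - 315699) = -526870/(-97853) = -526870*(-1/97853) = 526870/97853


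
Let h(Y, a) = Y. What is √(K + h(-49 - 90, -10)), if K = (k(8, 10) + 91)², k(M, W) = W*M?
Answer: √29102 ≈ 170.59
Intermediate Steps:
k(M, W) = M*W
K = 29241 (K = (8*10 + 91)² = (80 + 91)² = 171² = 29241)
√(K + h(-49 - 90, -10)) = √(29241 + (-49 - 90)) = √(29241 - 139) = √29102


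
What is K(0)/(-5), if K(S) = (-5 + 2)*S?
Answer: 0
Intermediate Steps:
K(S) = -3*S
K(0)/(-5) = (-3*0)/(-5) = -1/5*0 = 0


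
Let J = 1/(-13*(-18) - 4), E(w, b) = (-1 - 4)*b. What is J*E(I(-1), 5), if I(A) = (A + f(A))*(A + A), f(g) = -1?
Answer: -5/46 ≈ -0.10870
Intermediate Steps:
I(A) = 2*A*(-1 + A) (I(A) = (A - 1)*(A + A) = (-1 + A)*(2*A) = 2*A*(-1 + A))
E(w, b) = -5*b
J = 1/230 (J = 1/(234 - 4) = 1/230 ≈ 0.0043478)
J*E(I(-1), 5) = (-5*5)/230 = (1/230)*(-25) = -5/46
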